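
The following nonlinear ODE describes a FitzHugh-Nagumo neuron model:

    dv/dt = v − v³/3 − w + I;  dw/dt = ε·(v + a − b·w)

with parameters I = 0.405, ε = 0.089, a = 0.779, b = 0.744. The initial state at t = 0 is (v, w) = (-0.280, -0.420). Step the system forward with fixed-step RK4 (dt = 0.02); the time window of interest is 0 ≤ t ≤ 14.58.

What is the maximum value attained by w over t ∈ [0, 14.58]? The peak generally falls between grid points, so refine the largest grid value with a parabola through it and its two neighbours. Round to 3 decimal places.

max w = 1.366

t=0.000: state=(-0.280, -0.420)
step 1 (dt=0.02): k1=(0.552, 0.072), k2=(0.557, 0.073), k3=(0.557, 0.073), k4=(0.561, 0.073); state += dt/6·(k1+2k2+2k3+k4)
t=0.020: state=(-0.269, -0.419)
t=0.040: state=(-0.258, -0.417)
t=0.060: state=(-0.246, -0.416)
continuing one RK4 step at a time; state shown every 25 steps (Δt=0.5):
t=0.500: state=(0.063, -0.377)
t=1.000: state=(0.585, -0.318)
t=1.500: state=(1.240, -0.233)
t=2.000: state=(1.706, -0.126)
t=2.500: state=(1.864, -0.009)
t=3.000: state=(1.878, 0.108)
t=3.500: state=(1.849, 0.220)
t=4.000: state=(1.809, 0.327)
t=4.500: state=(1.764, 0.429)
t=5.000: state=(1.718, 0.525)
t=5.500: state=(1.671, 0.616)
t=6.000: state=(1.622, 0.703)
t=6.500: state=(1.572, 0.784)
t=7.000: state=(1.520, 0.860)
t=7.500: state=(1.466, 0.931)
t=8.000: state=(1.409, 0.998)
t=8.500: state=(1.349, 1.060)
t=9.000: state=(1.285, 1.117)
t=9.500: state=(1.214, 1.170)
t=10.000: state=(1.137, 1.217)
t=10.500: state=(1.048, 1.259)
t=11.000: state=(0.944, 1.296)
t=11.500: state=(0.817, 1.327)
t=12.000: state=(0.651, 1.350)
t=12.500: state=(0.418, 1.364)
t=13.000: state=(0.060, 1.364)
t=13.500: state=(-0.514, 1.345)
t=14.000: state=(-1.278, 1.296)
t=14.500: state=(-1.816, 1.219)
t=14.580: state=(-1.862, 1.205)
largest grid value and its neighbours: w(12.760)=1.36612, w(12.780)=1.36614, w(12.800)=1.36613
parabola through these three points peaks at t≈12.781 with w≈1.36614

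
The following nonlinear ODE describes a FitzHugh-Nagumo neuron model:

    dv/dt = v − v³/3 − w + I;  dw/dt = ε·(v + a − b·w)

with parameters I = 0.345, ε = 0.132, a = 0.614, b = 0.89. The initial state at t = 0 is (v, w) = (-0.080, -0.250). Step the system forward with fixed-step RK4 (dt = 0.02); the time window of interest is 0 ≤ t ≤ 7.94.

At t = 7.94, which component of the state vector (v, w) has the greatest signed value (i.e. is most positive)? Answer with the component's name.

largest component: w

t=0.000: state=(-0.080, -0.250)
step 1 (dt=0.02): k1=(0.515, 0.100), k2=(0.519, 0.100), k3=(0.519, 0.100), k4=(0.523, 0.101); state += dt/6·(k1+2k2+2k3+k4)
t=0.020: state=(-0.070, -0.248)
t=0.040: state=(-0.059, -0.246)
t=0.060: state=(-0.048, -0.244)
continuing one RK4 step at a time; state shown every 25 steps (Δt=0.5):
t=0.500: state=(0.237, -0.192)
t=1.000: state=(0.695, -0.112)
t=1.500: state=(1.219, -0.005)
t=2.000: state=(1.585, 0.126)
t=2.500: state=(1.719, 0.265)
t=3.000: state=(1.728, 0.400)
t=3.500: state=(1.689, 0.526)
t=4.000: state=(1.634, 0.642)
t=4.500: state=(1.573, 0.748)
t=5.000: state=(1.508, 0.843)
t=5.500: state=(1.440, 0.929)
t=6.000: state=(1.369, 1.005)
t=6.500: state=(1.293, 1.073)
t=7.000: state=(1.213, 1.131)
t=7.500: state=(1.125, 1.181)
t=7.940: state=(1.039, 1.217)
compare at T: v=1.039, w=1.217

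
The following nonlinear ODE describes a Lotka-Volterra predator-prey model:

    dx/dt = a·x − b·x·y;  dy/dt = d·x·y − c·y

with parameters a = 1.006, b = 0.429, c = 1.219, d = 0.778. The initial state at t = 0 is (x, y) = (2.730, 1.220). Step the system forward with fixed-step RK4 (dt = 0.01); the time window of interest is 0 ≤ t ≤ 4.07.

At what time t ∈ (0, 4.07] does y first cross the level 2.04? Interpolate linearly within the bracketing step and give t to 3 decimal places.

t=0.000: state=(2.730, 1.220)
step 1 (dt=0.01): k1=(1.318, 1.104), k2=(1.314, 1.115), k3=(1.314, 1.115), k4=(1.311, 1.127); state += dt/6·(k1+2k2+2k3+k4)
t=0.010: state=(2.743, 1.231)
t=0.020: state=(2.756, 1.243)
t=0.030: state=(2.769, 1.254)
continuing one RK4 step at a time; state shown every 20 steps (Δt=0.2):
t=0.200: state=(2.974, 1.491)
t=0.400: state=(3.150, 1.884)
t=0.460: state=(3.182, 2.030)
next step: t=0.470: state=(3.186, 2.056) — y has crossed 2.04
linear interpolation between t=0.460 (2.02985) and t=0.470 (2.05554) → t≈0.464

t = 0.464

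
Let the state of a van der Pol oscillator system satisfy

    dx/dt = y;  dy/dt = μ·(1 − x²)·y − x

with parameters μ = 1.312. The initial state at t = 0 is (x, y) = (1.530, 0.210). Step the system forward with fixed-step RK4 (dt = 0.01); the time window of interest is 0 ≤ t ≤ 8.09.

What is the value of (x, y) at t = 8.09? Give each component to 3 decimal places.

t=0.000: state=(1.530, 0.210)
step 1 (dt=0.01): k1=(0.210, -1.899), k2=(0.201, -1.885), k3=(0.201, -1.885), k4=(0.191, -1.870); state += dt/6·(k1+2k2+2k3+k4)
t=0.010: state=(1.532, 0.191)
t=0.020: state=(1.534, 0.173)
t=0.030: state=(1.535, 0.154)
continuing one RK4 step at a time; state shown every 50 steps (Δt=0.5):
t=0.500: state=(1.453, -0.426)
t=1.000: state=(1.146, -0.802)
t=1.500: state=(0.616, -1.394)
t=2.000: state=(-0.370, -2.652)
t=2.500: state=(-1.687, -1.770)
t=3.000: state=(-1.989, 0.133)
t=3.500: state=(-1.813, 0.486)
t=4.000: state=(-1.528, 0.654)
t=4.500: state=(-1.142, 0.924)
t=5.000: state=(-0.545, 1.562)
t=5.500: state=(0.555, 2.885)
t=6.000: state=(1.817, 1.365)
t=6.500: state=(1.994, -0.229)
t=7.000: state=(1.795, -0.506)
t=7.500: state=(1.502, -0.671)
t=8.000: state=(1.104, -0.957)
t=8.090: state=(1.014, -1.038)

(x, y) = (1.014, -1.038)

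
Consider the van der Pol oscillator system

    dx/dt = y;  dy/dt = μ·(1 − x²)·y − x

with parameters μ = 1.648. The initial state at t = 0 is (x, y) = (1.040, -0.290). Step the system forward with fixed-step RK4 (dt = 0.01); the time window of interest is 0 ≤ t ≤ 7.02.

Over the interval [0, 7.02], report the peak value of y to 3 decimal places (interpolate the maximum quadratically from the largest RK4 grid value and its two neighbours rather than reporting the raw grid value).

max y = 3.395

t=0.000: state=(1.040, -0.290)
step 1 (dt=0.01): k1=(-0.290, -1.001), k2=(-0.295, -1.000), k3=(-0.295, -1.000), k4=(-0.300, -1.000); state += dt/6·(k1+2k2+2k3+k4)
t=0.010: state=(1.037, -0.300)
t=0.020: state=(1.034, -0.310)
t=0.030: state=(1.031, -0.320)
continuing one RK4 step at a time; state shown every 25 steps (Δt=0.25):
t=0.250: state=(0.936, -0.542)
t=0.500: state=(0.766, -0.833)
t=0.750: state=(0.510, -1.243)
t=1.000: state=(0.125, -1.889)
t=1.250: state=(-0.455, -2.755)
t=1.500: state=(-1.194, -2.883)
t=1.750: state=(-1.749, -1.417)
t=2.000: state=(-1.934, -0.220)
t=2.250: state=(-1.924, 0.219)
t=2.500: state=(-1.848, 0.369)
t=2.750: state=(-1.746, 0.443)
t=3.000: state=(-1.627, 0.505)
t=3.250: state=(-1.492, 0.577)
t=3.500: state=(-1.337, 0.674)
t=3.750: state=(-1.152, 0.817)
t=4.000: state=(-0.921, 1.048)
t=4.250: state=(-0.614, 1.446)
t=4.500: state=(-0.172, 2.152)
t=4.750: state=(0.489, 3.140)
t=5.000: state=(1.314, 3.091)
t=5.250: state=(1.868, 1.262)
t=5.500: state=(2.014, 0.102)
t=5.750: state=(1.986, -0.258)
t=6.000: state=(1.905, -0.373)
t=6.250: state=(1.804, -0.431)
t=6.500: state=(1.690, -0.482)
t=6.750: state=(1.562, -0.543)
t=7.000: state=(1.417, -0.623)
t=7.020: state=(1.404, -0.631)
largest grid value and its neighbours: y(4.870)=3.39357, y(4.880)=3.39497, y(4.890)=3.39254
parabola through these three points peaks at t≈4.879 with y≈3.39500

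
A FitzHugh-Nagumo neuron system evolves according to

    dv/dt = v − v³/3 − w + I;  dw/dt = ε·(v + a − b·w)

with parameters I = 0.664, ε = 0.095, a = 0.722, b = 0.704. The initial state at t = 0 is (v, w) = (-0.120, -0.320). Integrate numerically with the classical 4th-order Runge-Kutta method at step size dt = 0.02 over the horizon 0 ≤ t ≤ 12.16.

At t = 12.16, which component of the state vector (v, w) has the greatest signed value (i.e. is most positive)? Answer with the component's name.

largest component: w

t=0.000: state=(-0.120, -0.320)
step 1 (dt=0.02): k1=(0.865, 0.079), k2=(0.872, 0.079), k3=(0.872, 0.079), k4=(0.880, 0.080); state += dt/6·(k1+2k2+2k3+k4)
t=0.020: state=(-0.103, -0.318)
t=0.040: state=(-0.085, -0.317)
t=0.060: state=(-0.067, -0.315)
continuing one RK4 step at a time; state shown every 25 steps (Δt=0.5):
t=0.500: state=(0.424, -0.269)
t=1.000: state=(1.167, -0.190)
t=1.500: state=(1.742, -0.080)
t=2.000: state=(1.935, 0.043)
t=2.500: state=(1.953, 0.166)
t=3.000: state=(1.924, 0.285)
t=3.500: state=(1.885, 0.399)
t=4.000: state=(1.843, 0.506)
t=4.500: state=(1.800, 0.608)
t=5.000: state=(1.755, 0.705)
t=5.500: state=(1.711, 0.797)
t=6.000: state=(1.665, 0.883)
t=6.500: state=(1.618, 0.964)
t=7.000: state=(1.570, 1.041)
t=7.500: state=(1.521, 1.113)
t=8.000: state=(1.470, 1.180)
t=8.500: state=(1.417, 1.242)
t=9.000: state=(1.361, 1.300)
t=9.500: state=(1.301, 1.353)
t=10.000: state=(1.238, 1.401)
t=10.500: state=(1.169, 1.445)
t=11.000: state=(1.092, 1.484)
t=11.500: state=(1.005, 1.518)
t=12.000: state=(0.903, 1.547)
t=12.160: state=(0.865, 1.555)
compare at T: v=0.865, w=1.555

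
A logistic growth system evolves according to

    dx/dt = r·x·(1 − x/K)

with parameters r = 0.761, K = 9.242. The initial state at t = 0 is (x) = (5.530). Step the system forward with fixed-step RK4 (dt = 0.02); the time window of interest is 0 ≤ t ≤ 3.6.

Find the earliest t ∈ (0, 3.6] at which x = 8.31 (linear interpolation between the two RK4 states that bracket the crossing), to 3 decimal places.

t=0.000: state=(5.530)
step 1 (dt=0.02): k1=(1.690), k2=(1.688), k3=(1.688), k4=(1.685); state += dt/6·(k1+2k2+2k3+k4)
t=0.020: state=(5.564)
t=0.040: state=(5.597)
t=0.060: state=(5.631)
continuing one RK4 step at a time; state shown every 10 steps (Δt=0.2):
t=0.200: state=(5.862)
t=0.400: state=(6.182)
t=0.600: state=(6.485)
t=0.800: state=(6.770)
t=1.000: state=(7.036)
t=1.200: state=(7.281)
t=1.400: state=(7.506)
t=1.600: state=(7.710)
t=1.800: state=(7.895)
t=2.000: state=(8.061)
t=2.200: state=(8.209)
t=2.340: state=(8.303)
next step: t=2.360: state=(8.316) — x has crossed 8.31
linear interpolation between t=2.340 (8.30283) and t=2.360 (8.31560) → t≈2.351

t = 2.351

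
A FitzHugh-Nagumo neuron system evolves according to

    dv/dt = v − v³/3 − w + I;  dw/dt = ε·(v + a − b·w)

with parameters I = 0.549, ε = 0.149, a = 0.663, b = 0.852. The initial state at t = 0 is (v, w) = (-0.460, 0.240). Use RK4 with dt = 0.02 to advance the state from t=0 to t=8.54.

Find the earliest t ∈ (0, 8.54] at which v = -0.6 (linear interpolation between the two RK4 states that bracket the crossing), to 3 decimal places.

t = 0.858

t=0.000: state=(-0.460, 0.240)
step 1 (dt=0.02): k1=(-0.119, -0.000), k2=(-0.119, -0.000), k3=(-0.119, -0.000), k4=(-0.120, -0.001); state += dt/6·(k1+2k2+2k3+k4)
t=0.020: state=(-0.462, 0.240)
t=0.040: state=(-0.465, 0.240)
t=0.060: state=(-0.467, 0.240)
continuing one RK4 step at a time; state shown every 25 steps (Δt=0.5):
t=0.500: state=(-0.532, 0.237)
t=0.840: state=(-0.596, 0.232)
next step: t=0.860: state=(-0.600, 0.232) — v has crossed -0.6
linear interpolation between t=0.840 (-0.59616) and t=0.860 (-0.60036) → t≈0.858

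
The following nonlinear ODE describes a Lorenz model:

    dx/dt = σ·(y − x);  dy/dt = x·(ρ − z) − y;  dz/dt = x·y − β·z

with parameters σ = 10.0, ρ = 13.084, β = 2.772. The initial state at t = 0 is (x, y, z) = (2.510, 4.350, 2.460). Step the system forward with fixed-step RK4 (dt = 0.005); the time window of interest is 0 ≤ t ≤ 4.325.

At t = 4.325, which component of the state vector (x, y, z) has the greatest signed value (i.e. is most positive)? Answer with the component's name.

t=0.000: state=(2.510, 4.350, 2.460)
step 1 (dt=0.005): k1=(18.400, 22.316, 4.099), k2=(18.498, 22.723, 4.414), k3=(18.506, 22.723, 4.415), k4=(18.611, 23.128, 4.736); state += dt/6·(k1+2k2+2k3+k4)
t=0.005: state=(2.603, 4.464, 2.482)
t=0.010: state=(2.696, 4.581, 2.507)
t=0.015: state=(2.791, 4.703, 2.536)
continuing one RK4 step at a time; state shown every 40 steps (Δt=0.2):
t=0.200: state=(7.750, 10.980, 7.983)
t=0.400: state=(8.836, 5.638, 18.883)
t=0.600: state=(2.680, 1.032, 12.868)
t=0.800: state=(1.605, 1.795, 7.755)
t=1.000: state=(2.932, 4.126, 5.452)
t=1.200: state=(6.647, 8.996, 8.238)
t=1.400: state=(8.673, 7.319, 16.655)
t=1.600: state=(4.244, 2.508, 13.749)
t=1.800: state=(2.896, 3.070, 9.167)
t=2.000: state=(4.417, 5.726, 7.685)
t=2.200: state=(7.467, 8.695, 11.646)
t=2.400: state=(7.004, 5.452, 15.423)
t=2.600: state=(4.215, 3.449, 12.177)
t=2.800: state=(4.100, 4.648, 9.375)
t=3.000: state=(5.979, 7.131, 10.067)
t=3.200: state=(7.298, 7.099, 13.802)
t=3.400: state=(5.582, 4.554, 13.575)
t=3.600: state=(4.481, 4.465, 10.975)
t=3.800: state=(5.309, 6.048, 10.202)
t=4.000: state=(6.698, 7.087, 12.281)
t=4.200: state=(6.285, 5.609, 13.608)
t=4.325: state=(5.423, 4.823, 12.785)
compare at T: x=5.423, y=4.823, z=12.785

largest component: z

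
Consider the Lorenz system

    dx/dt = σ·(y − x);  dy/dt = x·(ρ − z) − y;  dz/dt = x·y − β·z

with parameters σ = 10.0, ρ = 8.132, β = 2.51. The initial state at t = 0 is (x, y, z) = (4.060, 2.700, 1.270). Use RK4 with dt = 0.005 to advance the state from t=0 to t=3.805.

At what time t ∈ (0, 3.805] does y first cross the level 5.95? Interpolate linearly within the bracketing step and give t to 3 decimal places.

t = 0.166

t=0.000: state=(4.060, 2.700, 1.270)
step 1 (dt=0.005): k1=(-13.600, 25.160, 7.774), k2=(-12.631, 24.785, 7.887), k3=(-12.665, 24.802, 7.889), k4=(-11.727, 24.444, 8.000); state += dt/6·(k1+2k2+2k3+k4)
t=0.005: state=(3.997, 2.824, 1.309)
t=0.010: state=(3.943, 2.945, 1.350)
t=0.015: state=(3.897, 3.062, 1.392)
t=0.165: state=(4.683, 5.931, 3.352)
next step: t=0.170: state=(4.746, 6.013, 3.450) — y has crossed 5.95
linear interpolation between t=0.165 (5.93143) and t=0.170 (6.01310) → t≈0.166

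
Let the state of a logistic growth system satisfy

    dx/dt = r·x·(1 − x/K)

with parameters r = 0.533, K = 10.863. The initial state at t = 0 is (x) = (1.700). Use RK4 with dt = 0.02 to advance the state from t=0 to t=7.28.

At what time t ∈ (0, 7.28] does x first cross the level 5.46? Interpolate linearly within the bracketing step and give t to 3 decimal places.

t=0.000: state=(1.700)
step 1 (dt=0.02): k1=(0.764), k2=(0.767), k3=(0.767), k4=(0.770); state += dt/6·(k1+2k2+2k3+k4)
t=0.020: state=(1.715)
t=0.040: state=(1.731)
t=0.060: state=(1.746)
continuing one RK4 step at a time; state shown every 25 steps (Δt=0.5):
t=0.500: state=(2.118)
t=1.000: state=(2.609)
t=1.500: state=(3.173)
t=2.000: state=(3.803)
t=2.500: state=(4.485)
t=3.000: state=(5.199)
t=3.180: state=(5.460)
next step: t=3.200: state=(5.489) — x has crossed 5.46
linear interpolation between t=3.180 (5.45973) and t=3.200 (5.48868) → t≈3.180

t = 3.180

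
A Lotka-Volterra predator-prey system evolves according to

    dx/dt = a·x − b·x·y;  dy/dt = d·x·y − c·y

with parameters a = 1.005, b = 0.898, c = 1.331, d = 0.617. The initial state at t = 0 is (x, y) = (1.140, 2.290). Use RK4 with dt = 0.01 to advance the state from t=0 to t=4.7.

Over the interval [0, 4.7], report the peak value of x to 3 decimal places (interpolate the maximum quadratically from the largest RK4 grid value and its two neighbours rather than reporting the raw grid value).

max x = 4.762

t=0.000: state=(1.140, 2.290)
step 1 (dt=0.01): k1=(-1.199, -1.437), k2=(-1.185, -1.441), k3=(-1.185, -1.441), k4=(-1.172, -1.445); state += dt/6·(k1+2k2+2k3+k4)
t=0.010: state=(1.128, 2.276)
t=0.020: state=(1.117, 2.261)
t=0.030: state=(1.105, 2.247)
continuing one RK4 step at a time; state shown every 20 steps (Δt=0.2):
t=0.200: state=(0.949, 1.994)
t=0.400: state=(0.832, 1.705)
t=0.600: state=(0.767, 1.441)
t=0.800: state=(0.740, 1.211)
t=1.000: state=(0.741, 1.017)
t=1.200: state=(0.766, 0.855)
t=1.400: state=(0.813, 0.722)
t=1.600: state=(0.882, 0.614)
t=1.800: state=(0.974, 0.528)
t=2.000: state=(1.090, 0.459)
t=2.200: state=(1.233, 0.406)
t=2.400: state=(1.407, 0.366)
t=2.600: state=(1.615, 0.338)
t=2.800: state=(1.862, 0.321)
t=3.000: state=(2.150, 0.314)
t=3.200: state=(2.484, 0.321)
t=3.400: state=(2.862, 0.342)
t=3.600: state=(3.280, 0.382)
t=3.800: state=(3.723, 0.451)
t=4.000: state=(4.159, 0.562)
t=4.200: state=(4.530, 0.737)
t=4.400: state=(4.745, 1.004)
t=4.600: state=(4.691, 1.381)
t=4.700: state=(4.536, 1.608)
largest grid value and its neighbours: x(4.460)=4.76157, x(4.470)=4.76180, x(4.480)=4.76125
parabola through these three points peaks at t≈4.468 with x≈4.76181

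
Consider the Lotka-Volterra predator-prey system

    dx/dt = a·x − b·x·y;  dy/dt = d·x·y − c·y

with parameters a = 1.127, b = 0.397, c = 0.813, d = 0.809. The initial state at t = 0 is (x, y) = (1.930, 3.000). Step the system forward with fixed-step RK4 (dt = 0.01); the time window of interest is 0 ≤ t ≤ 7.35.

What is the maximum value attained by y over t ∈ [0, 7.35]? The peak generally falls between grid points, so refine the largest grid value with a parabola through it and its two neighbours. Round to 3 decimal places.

max y = 4.997

t=0.000: state=(1.930, 3.000)
step 1 (dt=0.01): k1=(-0.124, 2.245), k2=(-0.132, 2.252), k3=(-0.132, 2.252), k4=(-0.141, 2.259); state += dt/6·(k1+2k2+2k3+k4)
t=0.010: state=(1.929, 3.023)
t=0.020: state=(1.927, 3.045)
t=0.030: state=(1.926, 3.068)
continuing one RK4 step at a time; state shown every 25 steps (Δt=0.25):
t=0.250: state=(1.845, 3.593)
t=0.500: state=(1.662, 4.186)
t=0.750: state=(1.417, 4.667)
t=1.000: state=(1.164, 4.943)
t=1.250: state=(0.941, 4.987)
t=1.500: state=(0.765, 4.832)
t=1.750: state=(0.636, 4.540)
t=2.000: state=(0.547, 4.174)
t=2.250: state=(0.489, 3.780)
t=2.500: state=(0.454, 3.392)
t=2.750: state=(0.437, 3.028)
t=3.000: state=(0.436, 2.699)
t=3.250: state=(0.449, 2.409)
t=3.500: state=(0.475, 2.158)
t=3.750: state=(0.513, 1.945)
t=4.000: state=(0.566, 1.770)
t=4.250: state=(0.634, 1.631)
t=4.500: state=(0.719, 1.525)
t=4.750: state=(0.822, 1.454)
t=5.000: state=(0.945, 1.418)
t=5.250: state=(1.088, 1.421)
t=5.500: state=(1.250, 1.469)
t=5.750: state=(1.426, 1.571)
t=6.000: state=(1.604, 1.742)
t=6.250: state=(1.768, 2.000)
t=6.500: state=(1.888, 2.365)
t=6.750: state=(1.935, 2.845)
t=7.000: state=(1.880, 3.421)
t=7.250: state=(1.722, 4.024)
t=7.350: state=(1.635, 4.250)
largest grid value and its neighbours: y(1.160)=4.99689, y(1.170)=4.99717, y(1.180)=4.99709
parabola through these three points peaks at t≈1.173 with y≈4.99718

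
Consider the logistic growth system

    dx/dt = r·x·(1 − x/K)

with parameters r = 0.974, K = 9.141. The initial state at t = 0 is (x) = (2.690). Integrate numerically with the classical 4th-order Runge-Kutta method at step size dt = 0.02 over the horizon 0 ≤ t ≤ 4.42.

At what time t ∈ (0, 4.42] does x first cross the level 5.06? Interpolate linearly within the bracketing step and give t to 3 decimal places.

t=0.000: state=(2.690)
step 1 (dt=0.02): k1=(1.849), k2=(1.856), k3=(1.856), k4=(1.864); state += dt/6·(k1+2k2+2k3+k4)
t=0.020: state=(2.727)
t=0.040: state=(2.765)
t=0.060: state=(2.802)
continuing one RK4 step at a time; state shown every 10 steps (Δt=0.2):
t=0.200: state=(3.074)
t=0.400: state=(3.483)
t=0.600: state=(3.912)
t=0.800: state=(4.352)
t=1.000: state=(4.797)
t=1.100: state=(5.019)
next step: t=1.120: state=(5.063) — x has crossed 5.06
linear interpolation between t=1.100 (5.01858) and t=1.120 (5.06262) → t≈1.119

t = 1.119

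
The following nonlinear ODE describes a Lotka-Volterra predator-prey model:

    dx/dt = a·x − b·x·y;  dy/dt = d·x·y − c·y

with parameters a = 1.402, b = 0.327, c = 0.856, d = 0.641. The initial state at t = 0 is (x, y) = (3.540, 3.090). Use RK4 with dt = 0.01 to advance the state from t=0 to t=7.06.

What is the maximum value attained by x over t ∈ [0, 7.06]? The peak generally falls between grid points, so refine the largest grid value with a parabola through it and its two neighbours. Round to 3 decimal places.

max x = 3.707

t=0.000: state=(3.540, 3.090)
step 1 (dt=0.01): k1=(1.386, 4.367), k2=(1.364, 4.411), k3=(1.363, 4.411), k4=(1.340, 4.456); state += dt/6·(k1+2k2+2k3+k4)
t=0.010: state=(3.554, 3.134)
t=0.020: state=(3.567, 3.179)
t=0.030: state=(3.579, 3.225)
continuing one RK4 step at a time; state shown every 25 steps (Δt=0.25):
t=0.250: state=(3.704, 4.482)
t=0.500: state=(3.376, 6.427)
t=0.750: state=(2.607, 8.413)
t=1.000: state=(1.758, 9.620)
t=1.250: state=(1.123, 9.749)
t=1.500: state=(0.735, 9.108)
t=1.750: state=(0.516, 8.115)
t=2.000: state=(0.394, 7.040)
t=2.250: state=(0.328, 6.019)
t=2.500: state=(0.296, 5.107)
t=2.750: state=(0.286, 4.319)
t=3.000: state=(0.293, 3.652)
t=3.250: state=(0.316, 3.095)
t=3.500: state=(0.356, 2.636)
t=3.750: state=(0.414, 2.263)
t=4.000: state=(0.494, 1.964)
t=4.250: state=(0.604, 1.731)
t=4.500: state=(0.749, 1.557)
t=4.750: state=(0.942, 1.438)
t=5.000: state=(1.192, 1.377)
t=5.250: state=(1.513, 1.379)
t=5.500: state=(1.914, 1.464)
t=5.750: state=(2.394, 1.667)
t=6.000: state=(2.923, 2.060)
t=6.250: state=(3.416, 2.768)
t=6.500: state=(3.697, 3.968)
t=6.750: state=(3.540, 5.762)
t=7.000: state=(2.882, 7.825)
t=7.060: state=(2.677, 8.272)
largest grid value and its neighbours: x(0.210)=3.70661, x(0.220)=3.70707, x(0.230)=3.70674
parabola through these three points peaks at t≈0.221 with x≈3.70707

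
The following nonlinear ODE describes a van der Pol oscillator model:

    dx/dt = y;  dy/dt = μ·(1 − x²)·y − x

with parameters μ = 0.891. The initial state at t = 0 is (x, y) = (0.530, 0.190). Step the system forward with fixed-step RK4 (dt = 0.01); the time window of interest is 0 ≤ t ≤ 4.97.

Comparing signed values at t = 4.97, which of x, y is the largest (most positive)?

t=0.000: state=(0.530, 0.190)
step 1 (dt=0.01): k1=(0.190, -0.408), k2=(0.188, -0.411), k3=(0.188, -0.411), k4=(0.186, -0.413); state += dt/6·(k1+2k2+2k3+k4)
t=0.010: state=(0.532, 0.186)
t=0.020: state=(0.534, 0.182)
t=0.030: state=(0.536, 0.178)
continuing one RK4 step at a time; state shown every 20 steps (Δt=0.2):
t=0.200: state=(0.559, 0.099)
t=0.400: state=(0.569, -0.008)
t=0.600: state=(0.555, -0.129)
t=0.800: state=(0.516, -0.262)
t=1.000: state=(0.450, -0.404)
t=1.200: state=(0.354, -0.557)
t=1.400: state=(0.226, -0.719)
t=1.600: state=(0.066, -0.888)
t=1.800: state=(-0.129, -1.055)
t=2.000: state=(-0.355, -1.196)
t=2.200: state=(-0.603, -1.270)
t=2.400: state=(-0.855, -1.228)
t=2.600: state=(-1.084, -1.045)
t=2.800: state=(-1.265, -0.747)
t=3.000: state=(-1.380, -0.404)
t=3.200: state=(-1.428, -0.081)
t=3.400: state=(-1.416, 0.193)
t=3.600: state=(-1.354, 0.420)
t=3.800: state=(-1.250, 0.617)
t=4.000: state=(-1.108, 0.804)
t=4.200: state=(-0.928, 1.002)
t=4.400: state=(-0.705, 1.231)
t=4.600: state=(-0.432, 1.509)
t=4.800: state=(-0.098, 1.837)
t=4.970: state=(0.239, 2.121)
compare at T: x=0.239, y=2.121

largest component: y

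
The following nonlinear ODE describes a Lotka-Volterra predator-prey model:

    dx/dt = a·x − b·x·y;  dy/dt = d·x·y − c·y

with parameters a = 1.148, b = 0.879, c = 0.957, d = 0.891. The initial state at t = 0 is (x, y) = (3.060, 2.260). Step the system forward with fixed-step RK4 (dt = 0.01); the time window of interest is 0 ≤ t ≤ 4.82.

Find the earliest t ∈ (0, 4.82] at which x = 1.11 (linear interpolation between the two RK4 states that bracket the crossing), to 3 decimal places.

t = 0.593

t=0.000: state=(3.060, 2.260)
step 1 (dt=0.01): k1=(-2.566, 3.999), k2=(-2.609, 4.008), k3=(-2.609, 4.008), k4=(-2.651, 4.016); state += dt/6·(k1+2k2+2k3+k4)
t=0.010: state=(3.034, 2.300)
t=0.020: state=(3.007, 2.340)
t=0.030: state=(2.979, 2.381)
continuing one RK4 step at a time; state shown every 20 steps (Δt=0.2):
t=0.200: state=(2.412, 3.049)
t=0.400: state=(1.679, 3.622)
t=0.590: state=(1.117, 3.817)
next step: t=0.600: state=(1.093, 3.818) — x has crossed 1.11
linear interpolation between t=0.590 (1.11691) and t=0.600 (1.09253) → t≈0.593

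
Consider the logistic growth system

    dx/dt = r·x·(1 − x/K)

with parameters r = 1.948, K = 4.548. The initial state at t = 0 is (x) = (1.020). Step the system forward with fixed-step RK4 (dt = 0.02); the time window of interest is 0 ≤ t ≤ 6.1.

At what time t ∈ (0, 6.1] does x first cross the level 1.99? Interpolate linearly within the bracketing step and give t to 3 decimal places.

t=0.000: state=(1.020)
step 1 (dt=0.02): k1=(1.541), k2=(1.558), k3=(1.558), k4=(1.574); state += dt/6·(k1+2k2+2k3+k4)
t=0.020: state=(1.051)
t=0.040: state=(1.083)
t=0.060: state=(1.115)
continuing one RK4 step at a time; state shown every 10 steps (Δt=0.2):
t=0.200: state=(1.361)
t=0.400: state=(1.758)
t=0.500: state=(1.972)
next step: t=0.520: state=(2.016) — x has crossed 1.99
linear interpolation between t=0.500 (1.97229) and t=0.520 (2.01592) → t≈0.508

t = 0.508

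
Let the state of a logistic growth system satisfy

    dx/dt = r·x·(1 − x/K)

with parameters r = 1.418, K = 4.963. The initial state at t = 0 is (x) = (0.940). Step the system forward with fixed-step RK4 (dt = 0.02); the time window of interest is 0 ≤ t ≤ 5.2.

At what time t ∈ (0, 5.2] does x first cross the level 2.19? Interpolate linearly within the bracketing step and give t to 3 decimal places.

t=0.000: state=(0.940)
step 1 (dt=0.02): k1=(1.080), k2=(1.090), k3=(1.090), k4=(1.100); state += dt/6·(k1+2k2+2k3+k4)
t=0.020: state=(0.962)
t=0.040: state=(0.984)
t=0.060: state=(1.007)
continuing one RK4 step at a time; state shown every 10 steps (Δt=0.2):
t=0.200: state=(1.175)
t=0.400: state=(1.448)
t=0.600: state=(1.755)
t=0.800: state=(2.088)
t=0.840: state=(2.157)
next step: t=0.860: state=(2.192) — x has crossed 2.19
linear interpolation between t=0.840 (2.15732) and t=0.860 (2.19196) → t≈0.859

t = 0.859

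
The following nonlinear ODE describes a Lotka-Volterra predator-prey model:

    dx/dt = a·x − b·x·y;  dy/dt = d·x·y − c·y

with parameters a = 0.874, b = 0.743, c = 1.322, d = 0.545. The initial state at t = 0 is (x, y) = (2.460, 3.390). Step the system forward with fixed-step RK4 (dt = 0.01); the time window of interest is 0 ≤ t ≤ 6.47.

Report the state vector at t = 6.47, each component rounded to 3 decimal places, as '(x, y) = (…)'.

(x, y) = (2.710, 3.373)

t=0.000: state=(2.460, 3.390)
step 1 (dt=0.01): k1=(-4.046, 0.063), k2=(-4.013, 0.026), k3=(-4.013, 0.026), k4=(-3.981, -0.011); state += dt/6·(k1+2k2+2k3+k4)
t=0.010: state=(2.420, 3.390)
t=0.020: state=(2.380, 3.390)
t=0.030: state=(2.342, 3.389)
continuing one RK4 step at a time; state shown every 25 steps (Δt=0.25):
t=0.250: state=(1.649, 3.209)
t=0.500: state=(1.174, 2.786)
t=0.750: state=(0.910, 2.303)
t=1.000: state=(0.770, 1.854)
t=1.250: state=(0.705, 1.472)
t=1.500: state=(0.687, 1.162)
t=1.750: state=(0.706, 0.918)
t=2.000: state=(0.754, 0.728)
t=2.250: state=(0.831, 0.583)
t=2.500: state=(0.938, 0.472)
t=2.750: state=(1.078, 0.389)
t=3.000: state=(1.255, 0.328)
t=3.250: state=(1.476, 0.283)
t=3.500: state=(1.747, 0.253)
t=3.750: state=(2.077, 0.236)
t=4.000: state=(2.475, 0.231)
t=4.250: state=(2.949, 0.240)
t=4.500: state=(3.501, 0.268)
t=4.750: state=(4.125, 0.323)
t=5.000: state=(4.793, 0.426)
t=5.250: state=(5.423, 0.615)
t=5.500: state=(5.849, 0.956)
t=5.750: state=(5.801, 1.529)
t=6.000: state=(5.058, 2.321)
t=6.250: state=(3.803, 3.059)
t=6.470: state=(2.710, 3.373)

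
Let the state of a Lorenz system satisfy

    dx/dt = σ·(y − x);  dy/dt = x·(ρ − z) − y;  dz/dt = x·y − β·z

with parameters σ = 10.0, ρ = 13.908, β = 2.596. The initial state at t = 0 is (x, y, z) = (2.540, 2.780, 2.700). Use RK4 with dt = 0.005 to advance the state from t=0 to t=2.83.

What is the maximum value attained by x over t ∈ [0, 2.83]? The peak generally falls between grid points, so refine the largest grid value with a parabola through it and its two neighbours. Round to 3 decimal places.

t=0.000: state=(2.540, 2.780, 2.700)
step 1 (dt=0.005): k1=(2.400, 25.688, 0.052), k2=(2.982, 25.691, 0.232), k3=(2.968, 25.706, 0.235), k4=(3.537, 25.723, 0.419); state += dt/6·(k1+2k2+2k3+k4)
t=0.005: state=(2.555, 2.909, 2.701)
t=0.010: state=(2.575, 3.037, 2.704)
t=0.015: state=(2.601, 3.167, 2.709)
continuing one RK4 step at a time; state shown every 20 steps (Δt=0.1):
t=0.100: state=(3.704, 5.655, 3.222)
t=0.200: state=(6.336, 9.567, 5.901)
t=0.300: state=(9.580, 12.235, 12.654)
t=0.400: state=(10.206, 8.411, 19.549)
t=0.500: state=(6.786, 2.649, 19.135)
t=0.600: state=(3.299, 0.730, 15.394)
t=0.700: state=(1.619, 0.682, 12.004)
t=0.800: state=(1.142, 1.019, 9.355)
t=0.900: state=(1.245, 1.545, 7.347)
t=1.000: state=(1.732, 2.423, 5.924)
t=1.100: state=(2.684, 3.937, 5.184)
t=1.200: state=(4.328, 6.397, 5.599)
t=1.300: state=(6.785, 9.510, 8.301)
t=1.400: state=(9.172, 10.742, 13.932)
t=1.500: state=(9.097, 7.302, 18.445)
t=1.600: state=(6.338, 3.216, 17.719)
t=1.700: state=(3.716, 1.771, 14.669)
t=1.800: state=(2.453, 1.789, 11.761)
t=1.900: state=(2.215, 2.340, 9.478)
t=2.000: state=(2.629, 3.320, 7.904)
t=2.100: state=(3.610, 4.896, 7.221)
t=2.200: state=(5.214, 7.117, 7.923)
t=2.300: state=(7.243, 9.215, 10.721)
t=2.400: state=(8.612, 9.082, 14.976)
t=2.500: state=(7.917, 6.184, 17.285)
t=2.600: state=(5.779, 3.591, 16.199)
t=2.700: state=(4.000, 2.719, 13.774)
t=2.800: state=(3.219, 2.896, 11.476)
t=2.830: state=(3.158, 3.067, 10.889)
largest grid value and its neighbours: x(0.360)=10.52046, x(0.365)=10.52597, x(0.370)=10.51870
parabola through these three points peaks at t≈0.365 with x≈10.52600

max x = 10.526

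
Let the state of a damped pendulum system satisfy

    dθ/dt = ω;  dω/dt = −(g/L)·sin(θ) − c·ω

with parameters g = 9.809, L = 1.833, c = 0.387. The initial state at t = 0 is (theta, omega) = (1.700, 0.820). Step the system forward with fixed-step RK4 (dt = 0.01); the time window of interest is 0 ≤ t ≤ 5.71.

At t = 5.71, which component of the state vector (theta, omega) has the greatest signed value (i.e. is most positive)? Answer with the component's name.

t=0.000: state=(1.700, 0.820)
step 1 (dt=0.01): k1=(0.820, -5.624), k2=(0.792, -5.610), k3=(0.792, -5.610), k4=(0.764, -5.597); state += dt/6·(k1+2k2+2k3+k4)
t=0.010: state=(1.708, 0.764)
t=0.020: state=(1.715, 0.708)
t=0.030: state=(1.722, 0.653)
continuing one RK4 step at a time; state shown every 20 steps (Δt=0.2):
t=0.200: state=(1.755, -0.255)
t=0.400: state=(1.603, -1.257)
t=0.600: state=(1.257, -2.180)
t=0.800: state=(0.745, -2.880)
t=1.000: state=(0.137, -3.098)
t=1.200: state=(-0.452, -2.698)
t=1.400: state=(-0.911, -1.840)
t=1.600: state=(-1.177, -0.806)
t=1.800: state=(-1.234, 0.222)
t=2.000: state=(-1.094, 1.156)
t=2.200: state=(-0.784, 1.904)
t=2.400: state=(-0.355, 2.317)
t=2.600: state=(0.112, 2.264)
t=2.800: state=(0.521, 1.767)
t=3.000: state=(0.800, 0.994)
t=3.200: state=(0.913, 0.132)
t=3.400: state=(0.856, -0.683)
t=3.600: state=(0.650, -1.342)
t=3.800: state=(0.337, -1.732)
t=4.000: state=(-0.019, -1.763)
t=4.200: state=(-0.344, -1.439)
t=4.400: state=(-0.578, -0.865)
t=4.600: state=(-0.683, -0.183)
t=4.800: state=(-0.653, 0.477)
t=5.000: state=(-0.501, 1.009)
t=5.200: state=(-0.264, 1.321)
t=5.400: state=(0.009, 1.352)
t=5.600: state=(0.259, 1.109)
t=5.710: state=(0.369, 0.883)
compare at T: theta=0.369, omega=0.883

largest component: omega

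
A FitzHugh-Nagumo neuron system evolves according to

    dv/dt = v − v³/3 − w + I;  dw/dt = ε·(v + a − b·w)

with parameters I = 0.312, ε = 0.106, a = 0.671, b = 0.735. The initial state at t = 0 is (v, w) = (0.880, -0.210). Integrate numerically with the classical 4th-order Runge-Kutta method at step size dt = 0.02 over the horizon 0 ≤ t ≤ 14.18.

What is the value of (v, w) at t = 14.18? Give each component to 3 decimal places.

t=0.000: state=(0.880, -0.210)
step 1 (dt=0.02): k1=(1.175, 0.181), k2=(1.176, 0.182), k3=(1.176, 0.182), k4=(1.176, 0.183); state += dt/6·(k1+2k2+2k3+k4)
t=0.020: state=(0.904, -0.206)
t=0.040: state=(0.927, -0.203)
t=0.060: state=(0.951, -0.199)
continuing one RK4 step at a time; state shown every 25 steps (Δt=0.5):
t=0.500: state=(1.421, -0.107)
t=1.000: state=(1.717, 0.015)
t=1.500: state=(1.796, 0.141)
t=2.000: state=(1.785, 0.264)
t=2.500: state=(1.744, 0.381)
t=3.000: state=(1.694, 0.491)
t=3.500: state=(1.640, 0.593)
t=4.000: state=(1.583, 0.689)
t=4.500: state=(1.523, 0.779)
t=5.000: state=(1.461, 0.861)
t=5.500: state=(1.395, 0.937)
t=6.000: state=(1.325, 1.007)
t=6.500: state=(1.249, 1.071)
t=7.000: state=(1.165, 1.127)
t=7.500: state=(1.070, 1.177)
t=8.000: state=(0.959, 1.220)
t=8.500: state=(0.824, 1.255)
t=9.000: state=(0.647, 1.280)
t=9.500: state=(0.398, 1.294)
t=10.000: state=(0.014, 1.290)
t=10.500: state=(-0.596, 1.262)
t=11.000: state=(-1.365, 1.197)
t=11.500: state=(-1.849, 1.101)
t=12.000: state=(-1.979, 0.993)
t=12.500: state=(-1.982, 0.887)
t=13.000: state=(-1.955, 0.786)
t=13.500: state=(-1.922, 0.690)
t=14.000: state=(-1.888, 0.599)
t=14.180: state=(-1.876, 0.568)

(v, w) = (-1.876, 0.568)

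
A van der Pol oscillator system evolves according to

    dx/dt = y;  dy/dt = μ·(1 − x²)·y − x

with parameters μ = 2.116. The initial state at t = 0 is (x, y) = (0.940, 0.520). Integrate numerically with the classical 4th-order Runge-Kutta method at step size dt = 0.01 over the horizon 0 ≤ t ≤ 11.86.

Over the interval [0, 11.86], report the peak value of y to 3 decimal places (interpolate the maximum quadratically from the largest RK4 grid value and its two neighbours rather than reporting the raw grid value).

max y = 3.959

t=0.000: state=(0.940, 0.520)
step 1 (dt=0.01): k1=(0.520, -0.812), k2=(0.516, -0.821), k3=(0.516, -0.821), k4=(0.512, -0.830); state += dt/6·(k1+2k2+2k3+k4)
t=0.010: state=(0.945, 0.512)
t=0.020: state=(0.950, 0.503)
t=0.030: state=(0.955, 0.495)
continuing one RK4 step at a time; state shown every 50 steps (Δt=0.5):
t=0.500: state=(1.075, 0.000)
t=1.000: state=(0.947, -0.509)
t=1.500: state=(0.527, -1.287)
t=2.000: state=(-0.592, -3.434)
t=2.500: state=(-1.911, -0.759)
t=3.000: state=(-1.921, 0.274)
t=3.500: state=(-1.756, 0.367)
t=4.000: state=(-1.554, 0.449)
t=4.500: state=(-1.296, 0.600)
t=5.000: state=(-0.919, 0.971)
t=5.500: state=(-0.177, 2.298)
t=6.000: state=(1.510, 3.132)
t=6.500: state=(2.017, -0.105)
t=7.000: state=(1.889, -0.323)
t=7.500: state=(1.712, -0.385)
t=8.000: state=(1.499, -0.476)
t=8.500: state=(1.222, -0.657)
t=9.000: state=(0.795, -1.142)
t=9.500: state=(-0.132, -2.950)
t=10.000: state=(-1.804, -1.841)
t=10.500: state=(-1.997, 0.216)
t=11.000: state=(-1.850, 0.338)
t=11.500: state=(-1.666, 0.402)
t=11.860: state=(-1.509, 0.471)
largest grid value and its neighbours: y(5.840)=3.95784, y(5.850)=3.95832, y(5.860)=3.95203
parabola through these three points peaks at t≈5.846 with y≈3.95894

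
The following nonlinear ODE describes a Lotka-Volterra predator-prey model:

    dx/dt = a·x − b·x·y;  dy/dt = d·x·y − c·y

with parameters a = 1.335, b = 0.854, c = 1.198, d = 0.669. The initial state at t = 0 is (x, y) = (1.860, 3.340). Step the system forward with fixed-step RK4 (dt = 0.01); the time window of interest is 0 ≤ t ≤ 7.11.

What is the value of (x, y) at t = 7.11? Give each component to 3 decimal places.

t=0.000: state=(1.860, 3.340)
step 1 (dt=0.01): k1=(-2.822, 0.155), k2=(-2.802, 0.123), k3=(-2.802, 0.123), k4=(-2.782, 0.092); state += dt/6·(k1+2k2+2k3+k4)
t=0.010: state=(1.832, 3.341)
t=0.020: state=(1.804, 3.342)
t=0.030: state=(1.777, 3.342)
continuing one RK4 step at a time; state shown every 25 steps (Δt=0.25):
t=0.250: state=(1.284, 3.208)
t=0.500: state=(0.936, 2.855)
t=0.750: state=(0.743, 2.431)
t=1.000: state=(0.645, 2.022)
t=1.250: state=(0.609, 1.663)
t=1.500: state=(0.616, 1.365)
t=1.750: state=(0.660, 1.125)
t=2.000: state=(0.740, 0.937)
t=2.250: state=(0.859, 0.793)
t=2.500: state=(1.025, 0.688)
t=2.750: state=(1.246, 0.616)
t=3.000: state=(1.533, 0.575)
t=3.250: state=(1.895, 0.567)
t=3.500: state=(2.338, 0.598)
t=3.750: state=(2.850, 0.684)
t=4.000: state=(3.384, 0.854)
t=4.250: state=(3.822, 1.159)
t=4.500: state=(3.965, 1.657)
t=4.750: state=(3.623, 2.334)
t=5.000: state=(2.857, 2.986)
t=5.250: state=(2.020, 3.322)
t=5.500: state=(1.388, 3.262)
t=5.750: state=(0.996, 2.943)
t=6.000: state=(0.775, 2.525)
t=6.250: state=(0.661, 2.107)
t=6.500: state=(0.612, 1.736)
t=6.750: state=(0.611, 1.425)
t=7.000: state=(0.647, 1.172)
t=7.110: state=(0.674, 1.079)

(x, y) = (0.674, 1.079)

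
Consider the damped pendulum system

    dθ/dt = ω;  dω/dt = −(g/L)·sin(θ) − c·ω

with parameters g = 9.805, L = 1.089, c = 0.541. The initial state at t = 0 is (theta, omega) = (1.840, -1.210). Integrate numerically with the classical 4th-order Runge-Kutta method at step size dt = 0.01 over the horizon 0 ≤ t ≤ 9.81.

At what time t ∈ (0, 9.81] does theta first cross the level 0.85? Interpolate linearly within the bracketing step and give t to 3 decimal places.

t=0.000: state=(1.840, -1.210)
step 1 (dt=0.01): k1=(-1.210, -8.025), k2=(-1.250, -8.017), k3=(-1.250, -8.018), k4=(-1.290, -8.011); state += dt/6·(k1+2k2+2k3+k4)
t=0.010: state=(1.827, -1.290)
t=0.020: state=(1.814, -1.370)
t=0.030: state=(1.800, -1.450)
t=0.370: state=(0.870, -3.856)
next step: t=0.380: state=(0.831, -3.903) — theta has crossed 0.85
linear interpolation between t=0.370 (0.86995) and t=0.380 (0.83115) → t≈0.375

t = 0.375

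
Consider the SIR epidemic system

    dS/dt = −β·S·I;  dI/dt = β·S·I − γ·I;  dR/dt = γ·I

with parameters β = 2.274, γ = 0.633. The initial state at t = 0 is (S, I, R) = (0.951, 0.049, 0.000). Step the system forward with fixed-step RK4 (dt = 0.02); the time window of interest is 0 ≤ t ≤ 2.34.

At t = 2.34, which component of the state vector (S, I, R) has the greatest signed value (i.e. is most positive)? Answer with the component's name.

largest component: I

t=0.000: state=(0.951, 0.049, 0.000)
step 1 (dt=0.02): k1=(-0.106, 0.075, 0.031), k2=(-0.107, 0.076, 0.031), k3=(-0.107, 0.076, 0.031), k4=(-0.109, 0.077, 0.032); state += dt/6·(k1+2k2+2k3+k4)
t=0.020: state=(0.949, 0.051, 0.001)
t=0.040: state=(0.947, 0.052, 0.001)
t=0.060: state=(0.944, 0.054, 0.002)
continuing one RK4 step at a time; state shown every 5 steps (Δt=0.1):
t=0.100: state=(0.940, 0.057, 0.003)
t=0.200: state=(0.927, 0.066, 0.007)
t=0.300: state=(0.912, 0.077, 0.012)
t=0.400: state=(0.895, 0.088, 0.017)
t=0.500: state=(0.876, 0.101, 0.023)
t=0.600: state=(0.854, 0.116, 0.030)
t=0.700: state=(0.831, 0.132, 0.038)
t=0.800: state=(0.805, 0.149, 0.047)
t=0.900: state=(0.776, 0.167, 0.057)
t=1.000: state=(0.746, 0.187, 0.068)
t=1.100: state=(0.713, 0.207, 0.080)
t=1.200: state=(0.679, 0.227, 0.094)
t=1.300: state=(0.643, 0.248, 0.109)
t=1.400: state=(0.606, 0.268, 0.125)
t=1.500: state=(0.569, 0.288, 0.143)
t=1.600: state=(0.532, 0.306, 0.162)
t=1.700: state=(0.495, 0.323, 0.182)
t=1.800: state=(0.459, 0.338, 0.203)
t=1.900: state=(0.425, 0.351, 0.224)
t=2.000: state=(0.392, 0.361, 0.247)
t=2.100: state=(0.360, 0.370, 0.270)
t=2.200: state=(0.331, 0.375, 0.294)
t=2.300: state=(0.304, 0.379, 0.318)
t=2.340: state=(0.294, 0.379, 0.327)
compare at T: S=0.294, I=0.379, R=0.327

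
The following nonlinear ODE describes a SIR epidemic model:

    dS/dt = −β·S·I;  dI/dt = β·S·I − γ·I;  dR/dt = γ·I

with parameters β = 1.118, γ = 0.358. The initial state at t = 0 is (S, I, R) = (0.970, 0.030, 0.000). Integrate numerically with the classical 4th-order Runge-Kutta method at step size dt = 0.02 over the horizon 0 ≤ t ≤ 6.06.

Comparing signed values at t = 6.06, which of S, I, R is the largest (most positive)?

t=0.000: state=(0.970, 0.030, 0.000)
step 1 (dt=0.02): k1=(-0.033, 0.022, 0.011), k2=(-0.033, 0.022, 0.011), k3=(-0.033, 0.022, 0.011), k4=(-0.033, 0.022, 0.011); state += dt/6·(k1+2k2+2k3+k4)
t=0.020: state=(0.969, 0.030, 0.000)
t=0.040: state=(0.969, 0.031, 0.000)
t=0.060: state=(0.968, 0.031, 0.001)
continuing one RK4 step at a time; state shown every 10 steps (Δt=0.2):
t=0.200: state=(0.963, 0.035, 0.002)
t=0.400: state=(0.955, 0.040, 0.005)
t=0.600: state=(0.946, 0.046, 0.008)
t=0.800: state=(0.936, 0.053, 0.012)
t=1.000: state=(0.924, 0.061, 0.016)
t=1.200: state=(0.910, 0.069, 0.020)
t=1.400: state=(0.895, 0.079, 0.026)
t=1.600: state=(0.879, 0.090, 0.032)
t=1.800: state=(0.860, 0.101, 0.038)
t=2.000: state=(0.840, 0.114, 0.046)
t=2.200: state=(0.817, 0.128, 0.055)
t=2.400: state=(0.793, 0.142, 0.064)
t=2.600: state=(0.767, 0.158, 0.075)
t=2.800: state=(0.739, 0.174, 0.087)
t=3.000: state=(0.710, 0.190, 0.100)
t=3.200: state=(0.679, 0.207, 0.114)
t=3.400: state=(0.647, 0.223, 0.130)
t=3.600: state=(0.614, 0.239, 0.146)
t=3.800: state=(0.581, 0.255, 0.164)
t=4.000: state=(0.548, 0.269, 0.183)
t=4.200: state=(0.515, 0.282, 0.203)
t=4.400: state=(0.483, 0.294, 0.223)
t=4.600: state=(0.452, 0.303, 0.245)
t=4.800: state=(0.422, 0.312, 0.267)
t=5.000: state=(0.393, 0.318, 0.289)
t=5.200: state=(0.366, 0.322, 0.312)
t=5.400: state=(0.341, 0.324, 0.335)
t=5.600: state=(0.317, 0.325, 0.358)
t=5.800: state=(0.295, 0.324, 0.382)
t=6.000: state=(0.274, 0.321, 0.405)
t=6.060: state=(0.268, 0.320, 0.412)
compare at T: S=0.268, I=0.320, R=0.412

largest component: R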